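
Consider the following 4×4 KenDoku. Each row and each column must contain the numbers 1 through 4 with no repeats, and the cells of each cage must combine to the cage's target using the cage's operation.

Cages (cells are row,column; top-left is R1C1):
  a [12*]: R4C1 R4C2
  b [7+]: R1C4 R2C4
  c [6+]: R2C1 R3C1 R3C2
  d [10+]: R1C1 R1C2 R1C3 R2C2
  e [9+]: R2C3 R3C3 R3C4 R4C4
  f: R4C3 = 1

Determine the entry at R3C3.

Cage f is given, which forces R4C3 = 1.
Cage e has sum 9, leaving R3C4 = 1.
The 3 cells of cage c must have sum 6, so R2C1 = 1.
Cage d has sum 10, leaving R1C2 = 1.
The only place for 4 in row 3 is R3C3.
Cage e needs sum 9; hence R2C3 = 2.
Cage e has sum 9, which forces R4C4 = 2.
Cage d has sum 10, which forces R1C1 = 2.
Column 3 already has 2, which forces R1C3 = 3.
3 is placed in row 1; hence R1C4 = 4.
Cage d needs sum 10, leaving R2C2 = 4.
Column 4 now contains 4, leaving R2C4 = 3.
Column 1 now contains 2, so R3C1 = 3.
Row 3 now contains 3, so R3C2 = 2.
Column 1 already has 3; hence R4C1 = 4.
4 is placed in column 2, so R4C2 = 3.
The full grid is 2 1 3 4 / 1 4 2 3 / 3 2 4 1 / 4 3 1 2.

4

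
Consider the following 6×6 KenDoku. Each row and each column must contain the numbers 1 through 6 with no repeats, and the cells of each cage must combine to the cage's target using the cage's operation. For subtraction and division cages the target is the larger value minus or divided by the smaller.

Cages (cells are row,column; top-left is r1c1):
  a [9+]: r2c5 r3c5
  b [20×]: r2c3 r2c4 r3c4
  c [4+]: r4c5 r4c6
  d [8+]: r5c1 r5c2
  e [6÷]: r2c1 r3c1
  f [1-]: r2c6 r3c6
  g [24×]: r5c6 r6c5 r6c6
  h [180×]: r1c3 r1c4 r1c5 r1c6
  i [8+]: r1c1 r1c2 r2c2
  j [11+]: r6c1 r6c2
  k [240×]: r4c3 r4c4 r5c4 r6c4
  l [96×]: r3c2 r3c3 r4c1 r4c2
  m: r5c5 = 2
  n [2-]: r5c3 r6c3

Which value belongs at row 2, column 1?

6

Cage m is a single given cell, leaving r5c5 = 2.
In row 5, 1 can only go at r5c3, so r5c3 = 1.
Cage n's pair has difference 2, leaving r6c3 = 3.
Cage g needs product 24; hence r5c6 = 6.
6 is placed in row 5; hence r5c4 = 4.
Cage k needs product 240; hence r6c4 = 2.
The 3 cells of cage b must have product 20, so r2c3 = 4.
In row 3, 5 can only go at r3c4, so r3c4 = 5.
5 is placed in column 4, so r2c4 = 1.
The 4 cells of cage k must have product 240; hence r4c3 = 5.
5 is placed in column 4; hence r4c4 = 6.
Column 4 now contains 6, which forces r1c4 = 3.
Row 2 already has 1, so r2c1 = 6.
Cage e's pair has quotient 6, leaving r3c1 = 1.
Column 1 already has 6, so r6c1 = 5.
5 is placed in row 6, leaving r6c2 = 6.
Column 2 now contains 6; hence r3c2 = 2.
Cage l has product 96, so r3c3 = 6.
Row 3 already has 6, so r3c5 = 4.
Row 3 now contains 4; hence r3c6 = 3.
The 4 cells of cage l must have product 96, so r4c1 = 2.
Cage l needs product 96, leaving r4c2 = 4.
Column 6 now contains 3, which forces r4c6 = 1.
Column 1 now contains 5, leaving r5c1 = 3.
The two cells of cage d must have sum 8, leaving r5c2 = 5.
4 is placed in column 5, leaving r6c5 = 1.
1 is placed in column 6, which forces r6c6 = 4.
Column 1 already has 2, leaving r1c1 = 4.
4 is placed in column 2; hence r1c2 = 1.
Column 3 already has 6, so r1c3 = 2.
Cage h has product 180, so r1c5 = 6.
Cage h has product 180; hence r1c6 = 5.
5 is placed in column 2, which forces r2c2 = 3.
Cage a needs two cells with sum 9, leaving r2c5 = 5.
Cage f's pair has difference 1, leaving r2c6 = 2.
Row 4 already has 1, so r4c5 = 3.
The full grid is 4 1 2 3 6 5 / 6 3 4 1 5 2 / 1 2 6 5 4 3 / 2 4 5 6 3 1 / 3 5 1 4 2 6 / 5 6 3 2 1 4.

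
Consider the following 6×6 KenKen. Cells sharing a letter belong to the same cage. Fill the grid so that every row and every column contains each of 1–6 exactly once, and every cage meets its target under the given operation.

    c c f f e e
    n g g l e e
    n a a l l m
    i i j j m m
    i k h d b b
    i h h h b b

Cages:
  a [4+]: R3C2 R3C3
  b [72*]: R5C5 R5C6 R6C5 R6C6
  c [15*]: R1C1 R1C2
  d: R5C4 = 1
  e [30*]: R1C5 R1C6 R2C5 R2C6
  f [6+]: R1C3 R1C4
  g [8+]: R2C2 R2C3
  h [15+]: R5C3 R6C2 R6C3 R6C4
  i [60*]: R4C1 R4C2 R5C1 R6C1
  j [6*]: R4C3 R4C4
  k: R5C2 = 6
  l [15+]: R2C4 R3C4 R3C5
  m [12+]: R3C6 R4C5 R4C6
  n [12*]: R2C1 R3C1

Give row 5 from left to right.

Cage k is a single given cell, leaving R5C2 = 6.
Cage d is given, which forces R5C4 = 1.
Row 2 needs a 4, and only R2C4 is open for it.
Cage f's pair has sum 6, which forces R1C3 = 4.
4 is placed in column 4; hence R1C4 = 2.
Cage g's pair has sum 8; hence R2C2 = 2.
Cage g needs two cells with sum 8, so R2C3 = 6.
Row 2 already has 6, so R2C1 = 3.
The two cells of cage n must have product 12, which forces R3C1 = 4.
4 is placed in row 3, so R3C6 = 2.
3 is placed in column 1, leaving R1C1 = 5.
Cage c needs two cells with product 15; hence R1C2 = 3.
3 is placed in column 2, which forces R3C2 = 1.
1 is placed in row 3, which forces R3C3 = 3.
1 is placed in column 2, so R4C2 = 5.
Column 1 now contains 5; hence R5C1 = 2.
Row 5 already has 2, so R5C3 = 5.
Column 2 already has 5, leaving R6C2 = 4.
Cage h has sum 15, which forces R6C3 = 1.
The 4 cells of cage h must have sum 15, which forces R6C4 = 5.
Column 4 now contains 5, which forces R3C4 = 6.
Cage l needs sum 15, so R3C5 = 5.
Cage i has product 60; hence R4C1 = 1.
Column 3 already has 1, which forces R4C3 = 2.
Cage j needs two cells with product 6, leaving R4C4 = 3.
Cage b needs product 72; hence R5C5 = 3.
Cage b needs product 72, which forces R5C6 = 4.
1 is placed in row 6, leaving R6C1 = 6.
Cage b needs product 72; hence R6C5 = 2.
Cage b has product 72, which forces R6C6 = 3.
Cage e needs product 30; hence R1C5 = 6.
Cage e needs product 30; hence R1C6 = 1.
Column 5 now contains 5; hence R2C5 = 1.
Cage e has product 30; hence R2C6 = 5.
The 3 cells of cage m must have sum 12; hence R4C5 = 4.
Column 6 already has 4, which forces R4C6 = 6.
Filled in: 5 3 4 2 6 1 / 3 2 6 4 1 5 / 4 1 3 6 5 2 / 1 5 2 3 4 6 / 2 6 5 1 3 4 / 6 4 1 5 2 3.

2 6 5 1 3 4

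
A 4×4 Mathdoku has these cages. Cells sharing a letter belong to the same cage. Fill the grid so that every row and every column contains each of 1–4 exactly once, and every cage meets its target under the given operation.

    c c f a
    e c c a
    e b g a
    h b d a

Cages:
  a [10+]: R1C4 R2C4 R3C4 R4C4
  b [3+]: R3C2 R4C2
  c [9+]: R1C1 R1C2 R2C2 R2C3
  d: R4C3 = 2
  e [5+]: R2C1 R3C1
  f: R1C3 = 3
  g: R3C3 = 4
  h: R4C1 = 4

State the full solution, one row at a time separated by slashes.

Cage f is a single given cell, leaving R1C3 = 3.
G is a freebie; hence R3C3 = 4.
H is a freebie, leaving R4C1 = 4.
D is a freebie, which forces R4C3 = 2.
The 4 cells of cage c must have sum 9, so R1C2 = 4.
Column 3 already has 2, which forces R2C3 = 1.
Cage b needs two cells with sum 3, which forces R3C2 = 2.
2 is placed in row 4, which forces R4C2 = 1.
1 is placed in row 4, so R4C4 = 3.
Cage c needs sum 9; hence R1C1 = 1.
Cage a has sum 10, which forces R1C4 = 2.
The two cells of cage e must have sum 5, so R2C1 = 2.
Column 2 now contains 2, which forces R2C2 = 3.
Cage a needs sum 10, which forces R2C4 = 4.
Row 3 now contains 2, so R3C1 = 3.
Column 4 now contains 3; hence R3C4 = 1.

1 4 3 2 / 2 3 1 4 / 3 2 4 1 / 4 1 2 3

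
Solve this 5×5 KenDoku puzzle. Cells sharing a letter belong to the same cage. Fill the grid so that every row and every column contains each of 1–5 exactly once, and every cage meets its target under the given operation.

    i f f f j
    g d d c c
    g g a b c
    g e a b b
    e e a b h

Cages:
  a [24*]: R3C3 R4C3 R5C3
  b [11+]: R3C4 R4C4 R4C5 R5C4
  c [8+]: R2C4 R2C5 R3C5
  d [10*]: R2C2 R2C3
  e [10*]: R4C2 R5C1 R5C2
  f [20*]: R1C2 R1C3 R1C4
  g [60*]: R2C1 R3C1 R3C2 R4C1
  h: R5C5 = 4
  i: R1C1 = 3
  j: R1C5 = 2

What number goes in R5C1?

2

Cage i is given, which forces R1C1 = 3.
Cage j is given, which forces R1C5 = 2.
Cage h is given, so R5C5 = 4.
The 4 cells of cage g must have product 60; hence R3C2 = 3.
The only place for 3 in row 2 is R2C5.
Cage c needs sum 8; hence R2C4 = 4.
The 3 cells of cage c must have sum 8, so R3C5 = 1.
Column 5 already has 1, leaving R4C5 = 5.
The 4 cells of cage b must have sum 11; hence R3C4 = 2.
Row 3 already has 2, which forces R3C3 = 4.
Cage f has product 20, so R1C2 = 4.
The 4 cells of cage g must have product 60, which forces R2C1 = 1.
Row 3 already has 4, which forces R3C1 = 5.
Cage g needs product 60, which forces R4C1 = 4.
5 is placed in column 1, so R5C1 = 2.
Row 5 now contains 2; hence R5C3 = 3.
3 is placed in row 5; hence R5C4 = 1.
Cage f has product 20, leaving R1C3 = 1.
Column 4 now contains 1, leaving R1C4 = 5.
Cage e has product 10, which forces R4C2 = 1.
Column 3 already has 3, which forces R4C3 = 2.
Column 4 now contains 1; hence R4C4 = 3.
Row 5 now contains 1; hence R5C2 = 5.
5 is placed in column 2; hence R2C2 = 2.
Column 3 already has 2, which forces R2C3 = 5.
The full grid is 3 4 1 5 2 / 1 2 5 4 3 / 5 3 4 2 1 / 4 1 2 3 5 / 2 5 3 1 4.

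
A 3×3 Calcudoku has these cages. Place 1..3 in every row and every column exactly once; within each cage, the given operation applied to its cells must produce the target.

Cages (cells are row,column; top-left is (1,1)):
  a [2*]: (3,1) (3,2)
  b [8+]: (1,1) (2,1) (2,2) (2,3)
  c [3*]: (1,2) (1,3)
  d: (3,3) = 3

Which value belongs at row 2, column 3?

2

Cage b has sum 8; hence (1,1) = 2.
2 is placed in column 1, leaving (3,1) = 1.
Row 3 now contains 1; hence (3,2) = 2.
Cage d is given; hence (3,3) = 3.
The two cells of cage c must have product 3, so (1,2) = 3.
Column 3 already has 3, which forces (1,3) = 1.
Column 1 now contains 1, which forces (2,1) = 3.
Cage b has sum 8, so (2,2) = 1.
Cage b has sum 8, so (2,3) = 2.
Completed grid: 2 3 1 / 3 1 2 / 1 2 3.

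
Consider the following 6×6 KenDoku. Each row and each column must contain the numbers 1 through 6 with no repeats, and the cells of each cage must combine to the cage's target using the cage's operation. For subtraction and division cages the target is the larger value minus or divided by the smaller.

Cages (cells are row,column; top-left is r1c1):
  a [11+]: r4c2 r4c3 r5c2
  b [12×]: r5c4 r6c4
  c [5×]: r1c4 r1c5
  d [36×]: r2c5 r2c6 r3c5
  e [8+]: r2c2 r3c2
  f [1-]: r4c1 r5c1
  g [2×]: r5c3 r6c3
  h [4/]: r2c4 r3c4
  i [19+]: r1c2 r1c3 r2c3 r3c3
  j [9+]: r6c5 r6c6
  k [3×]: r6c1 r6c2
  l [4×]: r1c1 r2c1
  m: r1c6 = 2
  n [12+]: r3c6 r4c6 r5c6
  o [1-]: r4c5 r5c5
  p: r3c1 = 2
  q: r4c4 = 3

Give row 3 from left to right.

Cage m is given, leaving r1c6 = 2.
P is a freebie, which forces r3c1 = 2.
Q is a freebie, leaving r4c4 = 3.
Row 1 needs a 3, and only r1c3 is open for it.
In row 1, 4 can only go at r1c1, so r1c1 = 4.
Column 1 already has 4; hence r2c1 = 1.
Row 2 now contains 1, so r2c4 = 4.
Row 2 now contains 4, so r2c5 = 2.
Column 4 now contains 4, so r3c4 = 1.
Column 1 now contains 1, so r6c1 = 3.
Row 6 now contains 3, so r6c2 = 1.
1 is placed in row 6, which forces r6c3 = 2.
Row 6 already has 2, leaving r6c4 = 6.
Column 4 now contains 1, so r1c4 = 5.
The two cells of cage c must have product 5, which forces r1c5 = 1.
2 is placed in column 3, which forces r5c3 = 1.
6 is placed in column 4; hence r5c4 = 2.
5 is placed in row 1, which forces r1c2 = 6.
The 4 cells of cage i must have sum 19, which forces r2c3 = 6.
Row 2 already has 6, which forces r2c6 = 3.
Cage i needs sum 19; hence r3c3 = 4.
Cage a needs sum 11, which forces r4c2 = 2.
Column 3 now contains 4; hence r4c3 = 5.
3 is placed in row 2, which forces r2c2 = 5.
Cage e's pair has sum 8, leaving r3c2 = 3.
Cage d needs product 36; hence r3c5 = 6.
6 is placed in row 3, leaving r3c6 = 5.
Row 4 already has 5; hence r4c1 = 6.
Column 5 already has 6; hence r4c5 = 4.
The 3 cells of cage n must have sum 12, leaving r4c6 = 1.
The two cells of cage f must have difference 1, which forces r5c1 = 5.
The 3 cells of cage a must have sum 11, so r5c2 = 4.
Row 5 now contains 5, so r5c5 = 3.
Column 6 already has 5, so r5c6 = 6.
4 is placed in column 5, so r6c5 = 5.
Column 6 already has 5; hence r6c6 = 4.
Filled in: 4 6 3 5 1 2 / 1 5 6 4 2 3 / 2 3 4 1 6 5 / 6 2 5 3 4 1 / 5 4 1 2 3 6 / 3 1 2 6 5 4.

2 3 4 1 6 5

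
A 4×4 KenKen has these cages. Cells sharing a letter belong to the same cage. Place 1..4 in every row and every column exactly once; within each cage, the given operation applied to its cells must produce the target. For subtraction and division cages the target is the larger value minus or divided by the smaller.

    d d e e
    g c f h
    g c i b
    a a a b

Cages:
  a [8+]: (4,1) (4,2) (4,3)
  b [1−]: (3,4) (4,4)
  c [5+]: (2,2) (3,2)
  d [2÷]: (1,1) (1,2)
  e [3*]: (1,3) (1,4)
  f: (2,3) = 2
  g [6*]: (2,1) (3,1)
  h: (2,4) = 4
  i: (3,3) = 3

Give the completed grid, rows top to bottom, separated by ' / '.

F is a freebie; hence (2,3) = 2.
H is a freebie; hence (2,4) = 4.
I is a freebie; hence (3,3) = 3.
3 is placed in column 3, so (1,3) = 1.
Cage e needs two cells with product 3, which forces (1,4) = 3.
Row 2 already has 2, leaving (2,1) = 3.
Row 2 now contains 3, leaving (2,2) = 1.
Row 3 now contains 3, so (3,1) = 2.
2 is placed in row 3, leaving (3,2) = 4.
2 is placed in row 3, leaving (3,4) = 1.
Column 2 now contains 4; hence (4,2) = 3.
Column 3 now contains 1, so (4,3) = 4.
Column 4 already has 1, so (4,4) = 2.
Column 1 already has 2; hence (1,1) = 4.
Column 2 now contains 4, so (1,2) = 2.
4 is placed in row 4, leaving (4,1) = 1.

4 2 1 3 / 3 1 2 4 / 2 4 3 1 / 1 3 4 2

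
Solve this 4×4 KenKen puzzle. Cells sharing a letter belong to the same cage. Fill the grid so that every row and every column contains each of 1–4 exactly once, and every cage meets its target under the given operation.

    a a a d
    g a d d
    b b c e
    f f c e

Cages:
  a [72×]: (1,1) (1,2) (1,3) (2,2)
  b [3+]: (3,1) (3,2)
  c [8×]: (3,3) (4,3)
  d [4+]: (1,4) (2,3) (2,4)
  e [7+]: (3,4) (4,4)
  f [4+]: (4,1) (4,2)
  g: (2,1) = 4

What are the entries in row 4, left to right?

3 1 2 4

The 3 cells of cage d must have sum 4; hence (1,4) = 1.
Cage g is a single given cell, so (2,1) = 4.
The 4 cells of cage a must have product 72, so (2,2) = 3.
Cage d needs sum 4; hence (2,3) = 1.
The 3 cells of cage d must have sum 4, which forces (2,4) = 2.
3 is placed in column 2; hence (4,2) = 1.
Cage b needs two cells with sum 3, leaving (3,1) = 1.
Column 2 already has 1, leaving (3,2) = 2.
Row 3 already has 2; hence (3,3) = 4.
4 is placed in row 3, which forces (3,4) = 3.
Row 4 already has 1; hence (4,1) = 3.
4 is placed in column 3, so (4,3) = 2.
Column 4 already has 3, which forces (4,4) = 4.
Column 1 already has 3, leaving (1,1) = 2.
Column 2 already has 2, leaving (1,2) = 4.
2 is placed in column 3, which forces (1,3) = 3.
Completed grid: 2 4 3 1 / 4 3 1 2 / 1 2 4 3 / 3 1 2 4.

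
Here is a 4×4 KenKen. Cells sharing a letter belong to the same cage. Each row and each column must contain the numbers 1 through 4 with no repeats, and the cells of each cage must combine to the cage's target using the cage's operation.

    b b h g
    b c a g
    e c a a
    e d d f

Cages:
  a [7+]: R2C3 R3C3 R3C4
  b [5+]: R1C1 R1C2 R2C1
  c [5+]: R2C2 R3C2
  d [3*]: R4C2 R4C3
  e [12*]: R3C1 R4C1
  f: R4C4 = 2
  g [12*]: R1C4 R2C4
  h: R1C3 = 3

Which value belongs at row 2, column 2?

Cage h is a single given cell, so R1C3 = 3.
Row 1 already has 3, so R1C4 = 4.
4 is placed in column 4, leaving R2C4 = 3.
Column 3 already has 3, so R4C3 = 1.
F is a freebie, leaving R4C4 = 2.
Row 1 already has 3, leaving R1C1 = 1.
Cage b has sum 5, which forces R1C2 = 2.
Cage b needs sum 5; hence R2C1 = 2.
Row 2 already has 2, which forces R2C3 = 4.
4 is placed in column 3; hence R3C3 = 2.
Column 4 now contains 2, which forces R3C4 = 1.
Row 4 already has 1, so R4C2 = 3.
Row 2 already has 4, leaving R2C2 = 1.
The two cells of cage e must have product 12, so R3C1 = 3.
Column 2 already has 3, so R3C2 = 4.
3 is placed in row 4, so R4C1 = 4.
Completed grid: 1 2 3 4 / 2 1 4 3 / 3 4 2 1 / 4 3 1 2.

1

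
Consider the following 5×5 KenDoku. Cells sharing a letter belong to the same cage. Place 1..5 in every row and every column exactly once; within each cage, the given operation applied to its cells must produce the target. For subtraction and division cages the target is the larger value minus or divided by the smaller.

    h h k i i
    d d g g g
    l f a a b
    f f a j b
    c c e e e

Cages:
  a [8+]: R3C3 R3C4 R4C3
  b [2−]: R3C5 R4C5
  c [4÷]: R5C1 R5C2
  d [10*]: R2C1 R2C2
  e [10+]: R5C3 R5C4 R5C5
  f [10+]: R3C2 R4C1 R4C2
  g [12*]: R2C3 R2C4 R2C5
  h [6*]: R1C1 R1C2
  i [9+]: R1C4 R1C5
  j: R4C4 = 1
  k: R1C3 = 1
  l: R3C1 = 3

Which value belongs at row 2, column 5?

1

Cage k is given, leaving R1C3 = 1.
Cage l is a single given cell, leaving R3C1 = 3.
Cage j is given, which forces R4C4 = 1.
3 is placed in column 1, which forces R1C1 = 2.
The two cells of cage h must have product 6; hence R1C2 = 3.
Column 1 already has 2, leaving R2C1 = 5.
5 is placed in row 2; hence R2C2 = 2.
Cage g has product 12, leaving R2C5 = 1.
Cage a needs sum 8, leaving R3C3 = 4.
Cage a needs sum 8; hence R3C4 = 2.
Row 3 now contains 2, which forces R3C5 = 5.
Column 1 now contains 5, which forces R4C1 = 4.
Row 4 already has 4, which forces R4C2 = 5.
The 3 cells of cage a must have sum 8, which forces R4C3 = 2.
Row 4 now contains 2, leaving R4C5 = 3.
Column 1 already has 4, so R5C1 = 1.
Row 5 already has 1; hence R5C2 = 4.
Column 5 already has 3, leaving R5C5 = 2.
Cage i needs two cells with sum 9, leaving R1C4 = 5.
Column 5 already has 5; hence R1C5 = 4.
Column 3 now contains 4, leaving R2C3 = 3.
Cage g needs product 12, so R2C4 = 4.
Row 3 now contains 5, so R3C2 = 1.
3 is placed in column 3, so R5C3 = 5.
Column 4 now contains 5; hence R5C4 = 3.
Completed grid: 2 3 1 5 4 / 5 2 3 4 1 / 3 1 4 2 5 / 4 5 2 1 3 / 1 4 5 3 2.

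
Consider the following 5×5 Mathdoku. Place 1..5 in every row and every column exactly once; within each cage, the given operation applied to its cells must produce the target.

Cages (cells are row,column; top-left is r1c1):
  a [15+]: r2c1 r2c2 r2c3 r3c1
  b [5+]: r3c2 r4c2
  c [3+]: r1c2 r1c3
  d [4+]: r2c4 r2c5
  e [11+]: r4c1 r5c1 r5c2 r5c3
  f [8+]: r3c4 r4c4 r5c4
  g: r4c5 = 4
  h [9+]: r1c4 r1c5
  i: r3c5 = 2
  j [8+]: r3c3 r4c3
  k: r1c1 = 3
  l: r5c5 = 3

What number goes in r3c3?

5

Cage k is a single given cell, leaving r1c1 = 3.
Cage i is given; hence r3c5 = 2.
Cage g is a single given cell; hence r4c5 = 4.
Cage l is a single given cell, leaving r5c5 = 3.
Cage h needs two cells with sum 9, leaving r1c4 = 4.
4 is placed in column 5; hence r1c5 = 5.
The two cells of cage d must have sum 4, which forces r2c4 = 3.
3 is placed in column 5, so r2c5 = 1.
Cage e has sum 11, which forces r4c1 = 1.
1 is placed in row 4; hence r4c2 = 2.
Row 4 now contains 2; hence r4c4 = 5.
Column 2 now contains 2; hence r1c2 = 1.
Cage c needs two cells with sum 3, so r1c3 = 2.
Cage a has sum 15, which forces r3c1 = 4.
The two cells of cage b must have sum 5, leaving r3c2 = 3.
Cage j's pair has sum 8, which forces r3c3 = 5.
5 is placed in column 4, so r3c4 = 1.
Row 4 now contains 5, so r4c3 = 3.
4 is placed in column 1; hence r5c1 = 5.
Row 5 already has 5, so r5c2 = 4.
4 is placed in row 5, leaving r5c3 = 1.
Cage f has sum 8; hence r5c4 = 2.
Column 1 now contains 5; hence r2c1 = 2.
4 is placed in column 2; hence r2c2 = 5.
Column 3 now contains 5; hence r2c3 = 4.
Completed grid: 3 1 2 4 5 / 2 5 4 3 1 / 4 3 5 1 2 / 1 2 3 5 4 / 5 4 1 2 3.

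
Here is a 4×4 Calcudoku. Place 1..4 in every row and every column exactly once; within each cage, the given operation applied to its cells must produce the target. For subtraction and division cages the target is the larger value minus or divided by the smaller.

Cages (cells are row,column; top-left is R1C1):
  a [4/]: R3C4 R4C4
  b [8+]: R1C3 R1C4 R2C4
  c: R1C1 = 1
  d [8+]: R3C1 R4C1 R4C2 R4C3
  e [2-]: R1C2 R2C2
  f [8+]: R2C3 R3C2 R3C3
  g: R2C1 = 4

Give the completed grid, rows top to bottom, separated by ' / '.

1 4 3 2 / 4 2 1 3 / 2 3 4 1 / 3 1 2 4

Cage c is a single given cell, leaving R1C1 = 1.
Cage g is a single given cell, which forces R2C1 = 4.
Column 1 already has 1, leaving R3C1 = 2.
Column 1 already has 2, leaving R4C1 = 3.
Row 4 needs a 4, and only R4C4 is open for it.
Column 4 now contains 4, which forces R3C4 = 1.
The 3 cells of cage b must have sum 8, so R1C3 = 3.
Cage b needs sum 8, so R1C4 = 2.
The 3 cells of cage f must have sum 8; hence R2C3 = 1.
1 is placed in column 4, which forces R2C4 = 3.
Column 3 already has 3; hence R3C3 = 4.
Column 3 now contains 1, leaving R4C3 = 2.
Row 1 now contains 3, leaving R1C2 = 4.
Row 2 now contains 1, so R2C2 = 2.
Row 3 already has 4, leaving R3C2 = 3.
2 is placed in row 4, which forces R4C2 = 1.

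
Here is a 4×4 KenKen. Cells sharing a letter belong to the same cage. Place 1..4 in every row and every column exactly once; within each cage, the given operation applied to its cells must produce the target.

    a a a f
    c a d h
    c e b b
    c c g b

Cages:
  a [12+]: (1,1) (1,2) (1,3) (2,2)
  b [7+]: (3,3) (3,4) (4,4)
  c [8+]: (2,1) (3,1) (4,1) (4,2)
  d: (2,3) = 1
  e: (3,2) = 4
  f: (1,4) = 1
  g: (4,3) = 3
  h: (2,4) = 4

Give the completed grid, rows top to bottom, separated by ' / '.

F is a freebie, so (1,4) = 1.
Cage d is a single given cell, so (2,3) = 1.
Cage h is given; hence (2,4) = 4.
E is a freebie; hence (3,2) = 4.
G is a freebie, leaving (4,3) = 3.
Row 4 now contains 3, which forces (4,4) = 2.
The 4 cells of cage a must have sum 12, leaving (1,1) = 3.
Cage a needs sum 12, which forces (1,2) = 2.
Cage a needs sum 12, which forces (1,3) = 4.
Cage c has sum 8, which forces (2,1) = 2.
Row 2 now contains 4; hence (2,2) = 3.
Cage c needs sum 8, which forces (3,1) = 1.
Column 3 now contains 3, so (3,3) = 2.
Column 4 now contains 2, so (3,4) = 3.
Cage c needs sum 8, leaving (4,1) = 4.
2 is placed in row 4, which forces (4,2) = 1.

3 2 4 1 / 2 3 1 4 / 1 4 2 3 / 4 1 3 2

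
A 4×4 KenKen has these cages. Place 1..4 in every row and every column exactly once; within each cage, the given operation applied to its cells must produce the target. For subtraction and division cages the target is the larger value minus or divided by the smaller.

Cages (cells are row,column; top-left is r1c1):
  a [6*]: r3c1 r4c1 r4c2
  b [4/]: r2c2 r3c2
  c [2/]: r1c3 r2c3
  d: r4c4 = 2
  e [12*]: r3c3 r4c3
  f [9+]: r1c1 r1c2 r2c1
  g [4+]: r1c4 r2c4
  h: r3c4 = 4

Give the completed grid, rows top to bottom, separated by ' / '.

Cage h is a single given cell, leaving r3c4 = 4.
D is a freebie, which forces r4c4 = 2.
Cage b's pair has quotient 4, so r2c2 = 4.
Cage a needs product 6; hence r3c1 = 2.
Row 3 already has 4, leaving r3c2 = 1.
Row 3 already has 4, leaving r3c3 = 3.
Column 2 now contains 1, so r4c2 = 3.
The two cells of cage e must have product 12; hence r4c3 = 4.
Cage f has sum 9, leaving r1c1 = 4.
3 is placed in column 2, leaving r1c2 = 2.
2 is placed in row 1, so r1c3 = 1.
Row 1 already has 1, leaving r1c4 = 3.
Column 1 now contains 2, leaving r2c1 = 3.
Column 3 now contains 1, so r2c3 = 2.
3 is placed in column 4, which forces r2c4 = 1.
Row 4 now contains 3, leaving r4c1 = 1.

4 2 1 3 / 3 4 2 1 / 2 1 3 4 / 1 3 4 2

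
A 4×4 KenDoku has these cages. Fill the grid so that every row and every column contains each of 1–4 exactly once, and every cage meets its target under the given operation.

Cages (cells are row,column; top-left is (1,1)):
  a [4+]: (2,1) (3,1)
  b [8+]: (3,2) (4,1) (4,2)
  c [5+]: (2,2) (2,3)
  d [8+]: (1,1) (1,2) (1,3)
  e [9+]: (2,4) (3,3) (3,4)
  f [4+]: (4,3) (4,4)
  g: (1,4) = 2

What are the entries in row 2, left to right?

Cage g is given, which forces (1,4) = 2.
In column 1, 2 can only go at (4,1), so (4,1) = 2.
The 3 cells of cage b must have sum 8, so (3,2) = 2.
Row 3 now contains 2, leaving (3,3) = 4.
Cage b needs sum 8, which forces (4,2) = 4.
Cage d needs sum 8, so (1,1) = 4.
The two cells of cage c must have sum 5, leaving (2,2) = 3.
Cage c needs two cells with sum 5, leaving (2,3) = 2.
The 3 cells of cage e must have sum 9; hence (2,4) = 4.
Cage e needs sum 9, leaving (3,4) = 1.
Column 4 now contains 1, leaving (4,4) = 3.
Column 2 already has 3; hence (1,2) = 1.
Cage d needs sum 8, so (1,3) = 3.
Row 2 already has 3, leaving (2,1) = 1.
1 is placed in row 3, leaving (3,1) = 3.
Row 4 already has 3, leaving (4,3) = 1.
Filled in: 4 1 3 2 / 1 3 2 4 / 3 2 4 1 / 2 4 1 3.

1 3 2 4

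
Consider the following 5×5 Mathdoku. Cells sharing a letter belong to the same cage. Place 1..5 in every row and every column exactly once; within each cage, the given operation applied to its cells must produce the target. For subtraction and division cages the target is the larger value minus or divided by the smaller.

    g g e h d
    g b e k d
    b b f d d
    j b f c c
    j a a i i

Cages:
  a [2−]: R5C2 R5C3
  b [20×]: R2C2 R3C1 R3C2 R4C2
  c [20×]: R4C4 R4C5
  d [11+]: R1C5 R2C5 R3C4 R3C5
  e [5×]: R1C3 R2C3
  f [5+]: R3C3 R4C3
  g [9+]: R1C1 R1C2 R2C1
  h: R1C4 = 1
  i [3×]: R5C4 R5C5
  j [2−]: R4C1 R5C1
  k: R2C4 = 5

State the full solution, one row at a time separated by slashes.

4 3 5 1 2 / 2 4 1 5 3 / 1 5 3 2 4 / 3 1 2 4 5 / 5 2 4 3 1

H is a freebie, which forces R1C4 = 1.
Cage k is given, which forces R2C4 = 5.
Column 4 now contains 5, so R4C4 = 4.
Row 4 now contains 4, so R4C5 = 5.
Column 4 now contains 1; hence R5C4 = 3.
Row 5 already has 3; hence R5C5 = 1.
1 is placed in row 1, leaving R1C3 = 5.
Row 2 now contains 5, leaving R2C3 = 1.
Cage b has product 20, so R3C2 = 5.
Column 4 now contains 3, so R3C4 = 2.
Cage b has product 20, which forces R2C2 = 4.
Row 3 already has 2, leaving R3C1 = 1.
The two cells of cage f must have sum 5, leaving R3C3 = 3.
3 is placed in row 3, which forces R3C5 = 4.
The 4 cells of cage b must have product 20, so R4C2 = 1.
Cage f's pair has sum 5; hence R4C3 = 2.
4 is placed in column 2; hence R5C2 = 2.
Column 3 already has 2, so R5C3 = 4.
Cage g needs sum 9, so R1C1 = 4.
Column 2 already has 2, leaving R1C2 = 3.
Row 1 now contains 3, which forces R1C5 = 2.
The 3 cells of cage g must have sum 9, leaving R2C1 = 2.
2 is placed in column 5; hence R2C5 = 3.
Row 4 already has 2, so R4C1 = 3.
4 is placed in row 5; hence R5C1 = 5.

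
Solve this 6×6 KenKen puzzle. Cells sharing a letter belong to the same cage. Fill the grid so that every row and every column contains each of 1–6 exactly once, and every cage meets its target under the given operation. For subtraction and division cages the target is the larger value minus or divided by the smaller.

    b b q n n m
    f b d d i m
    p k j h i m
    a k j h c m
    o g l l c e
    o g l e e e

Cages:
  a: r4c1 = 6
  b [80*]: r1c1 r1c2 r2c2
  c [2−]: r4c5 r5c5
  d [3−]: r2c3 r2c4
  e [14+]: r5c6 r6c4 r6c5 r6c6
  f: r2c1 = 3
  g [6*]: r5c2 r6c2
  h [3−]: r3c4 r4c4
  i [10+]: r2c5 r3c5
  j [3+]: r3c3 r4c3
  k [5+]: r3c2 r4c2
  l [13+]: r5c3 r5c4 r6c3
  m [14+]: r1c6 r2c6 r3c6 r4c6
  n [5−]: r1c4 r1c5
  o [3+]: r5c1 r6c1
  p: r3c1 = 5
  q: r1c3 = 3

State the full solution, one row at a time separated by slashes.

4 5 3 6 1 2 / 3 4 5 2 6 1 / 5 3 2 1 4 6 / 6 2 1 4 3 5 / 2 1 6 3 5 4 / 1 6 4 5 2 3

Cage b needs product 80, leaving r1c1 = 4.
Cage b needs product 80; hence r1c2 = 5.
Cage q is a single given cell; hence r1c3 = 3.
F is a freebie; hence r2c1 = 3.
Cage b needs product 80; hence r2c2 = 4.
Row 2 now contains 4, so r2c5 = 6.
Cage p is a single given cell, so r3c1 = 5.
Column 5 now contains 6, so r3c5 = 4.
Cage a is a single given cell; hence r4c1 = 6.
Cage n needs two cells with difference 5, which forces r1c4 = 6.
Column 5 now contains 6, so r1c5 = 1.
Row 1 now contains 1; hence r1c6 = 2.
In row 2, 1 can only go at r2c6, so r2c6 = 1.
Cage m needs sum 14, leaving r3c6 = 6.
Cage m has sum 14, so r4c6 = 5.
The two cells of cage h must have difference 3, so r3c4 = 1.
5 is placed in row 4, leaving r4c4 = 4.
5 is placed in row 4, which forces r4c5 = 3.
Cage c needs two cells with difference 2, so r5c5 = 5.
5 is placed in column 5, leaving r6c5 = 2.
Cage k's pair has sum 5, which forces r3c2 = 3.
Row 3 already has 1, which forces r3c3 = 2.
3 is placed in row 4, leaving r4c2 = 2.
Cage j's pair has sum 3, so r4c3 = 1.
The two cells of cage o must have sum 3; hence r5c1 = 2.
Row 5 now contains 2, which forces r5c4 = 3.
Row 5 already has 3, so r5c6 = 4.
Row 6 now contains 2, leaving r6c1 = 1.
Row 6 already has 1, so r6c2 = 6.
Row 6 now contains 2, leaving r6c4 = 5.
Column 6 already has 4; hence r6c6 = 3.
Column 3 already has 2; hence r2c3 = 5.
5 is placed in column 4; hence r2c4 = 2.
Column 2 already has 6, which forces r5c2 = 1.
Row 5 already has 4; hence r5c3 = 6.
5 is placed in row 6; hence r6c3 = 4.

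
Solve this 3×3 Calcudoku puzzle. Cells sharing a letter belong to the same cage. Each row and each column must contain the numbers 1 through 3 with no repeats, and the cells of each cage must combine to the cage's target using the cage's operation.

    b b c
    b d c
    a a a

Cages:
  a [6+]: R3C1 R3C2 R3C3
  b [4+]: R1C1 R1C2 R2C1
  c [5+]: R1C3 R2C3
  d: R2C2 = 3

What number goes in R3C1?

3

Cage b needs sum 4, which forces R1C1 = 2.
The 3 cells of cage b must have sum 4, which forces R1C2 = 1.
Row 1 already has 2, so R1C3 = 3.
Cage b needs sum 4, leaving R2C1 = 1.
D is a freebie, so R2C2 = 3.
Column 3 now contains 3; hence R2C3 = 2.
1 is placed in column 1; hence R3C1 = 3.
3 is placed in column 2, leaving R3C2 = 2.
2 is placed in column 3; hence R3C3 = 1.
Completed grid: 2 1 3 / 1 3 2 / 3 2 1.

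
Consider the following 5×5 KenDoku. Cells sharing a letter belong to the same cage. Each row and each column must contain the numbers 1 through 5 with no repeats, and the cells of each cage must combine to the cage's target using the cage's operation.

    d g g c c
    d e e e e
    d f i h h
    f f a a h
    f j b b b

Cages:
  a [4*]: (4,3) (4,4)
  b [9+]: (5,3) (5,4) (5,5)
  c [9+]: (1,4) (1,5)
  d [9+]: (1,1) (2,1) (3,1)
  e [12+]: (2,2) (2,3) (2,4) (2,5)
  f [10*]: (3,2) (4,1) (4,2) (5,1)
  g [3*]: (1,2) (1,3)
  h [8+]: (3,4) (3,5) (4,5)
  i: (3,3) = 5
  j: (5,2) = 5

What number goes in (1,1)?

2

Cage i is a single given cell; hence (3,3) = 5.
Cage j is a single given cell, so (5,2) = 5.
Cage f needs product 10, which forces (4,1) = 5.
Cage f has product 10; hence (5,1) = 1.
Row 1 needs a 2, and only (1,1) is open for it.
Row 2 needs a 3, and only (2,1) is open for it.
3 is placed in column 1, leaving (3,1) = 4.
In row 4, 2 can only go at (4,2), so (4,2) = 2.
2 is placed in column 2; hence (3,2) = 1.
1 is placed in row 3; hence (3,4) = 3.
Row 3 already has 3, so (3,5) = 2.
Column 2 now contains 1, leaving (1,2) = 3.
Cage g needs two cells with product 3; hence (1,3) = 1.
Column 2 now contains 1; hence (2,2) = 4.
Column 3 already has 1, which forces (2,3) = 2.
Column 3 already has 1, leaving (4,3) = 4.
4 is placed in row 4, leaving (4,4) = 1.
Cage h needs sum 8; hence (4,5) = 3.
Column 3 now contains 4, which forces (5,3) = 3.
3 is placed in column 5, which forces (5,5) = 4.
The two cells of cage c must have sum 9, so (1,4) = 4.
4 is placed in column 5, leaving (1,5) = 5.
Column 4 now contains 1, which forces (2,4) = 5.
Cage e has sum 12, which forces (2,5) = 1.
Row 5 now contains 4, leaving (5,4) = 2.
Completed grid: 2 3 1 4 5 / 3 4 2 5 1 / 4 1 5 3 2 / 5 2 4 1 3 / 1 5 3 2 4.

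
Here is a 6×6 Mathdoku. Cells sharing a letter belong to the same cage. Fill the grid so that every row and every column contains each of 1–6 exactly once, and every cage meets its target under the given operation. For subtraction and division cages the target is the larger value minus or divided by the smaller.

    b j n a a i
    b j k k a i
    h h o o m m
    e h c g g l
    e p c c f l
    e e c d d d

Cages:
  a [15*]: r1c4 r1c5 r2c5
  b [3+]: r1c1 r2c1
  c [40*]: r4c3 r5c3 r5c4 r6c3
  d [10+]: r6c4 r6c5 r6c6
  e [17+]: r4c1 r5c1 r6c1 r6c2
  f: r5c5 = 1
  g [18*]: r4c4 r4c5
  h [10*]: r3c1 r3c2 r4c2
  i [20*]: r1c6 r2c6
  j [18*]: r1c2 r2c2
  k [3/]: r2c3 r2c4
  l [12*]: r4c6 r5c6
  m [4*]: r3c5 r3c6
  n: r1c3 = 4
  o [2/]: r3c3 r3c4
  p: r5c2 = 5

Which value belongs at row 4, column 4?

3

N is a freebie, leaving r1c3 = 4.
Row 1 now contains 4; hence r1c6 = 5.
Column 6 already has 5, which forces r2c6 = 4.
4 is placed in column 6, leaving r3c6 = 1.
P is a freebie, which forces r5c2 = 5.
Cage f is a single given cell, so r5c5 = 1.
Cage a has product 15, so r1c4 = 1.
Column 5 now contains 1, which forces r1c5 = 3.
The 3 cells of cage a must have product 15, so r2c5 = 5.
Cage h has product 10, which forces r3c1 = 5.
Column 2 already has 5; hence r3c2 = 2.
Row 3 already has 1, so r3c5 = 4.
The 3 cells of cage h must have product 10, which forces r4c2 = 1.
Row 4 now contains 1, which forces r4c3 = 5.
Column 5 already has 3, which forces r4c5 = 6.
Row 4 now contains 6, so r4c6 = 2.
Row 5 now contains 1, leaving r5c3 = 2.
Cage c has product 40, leaving r5c4 = 4.
Column 6 now contains 2, so r5c6 = 6.
Column 3 now contains 5, leaving r6c3 = 1.
6 is placed in column 5, so r6c5 = 2.
Column 6 now contains 6, leaving r6c6 = 3.
Row 1 already has 1, which forces r1c1 = 2.
Row 1 now contains 3, so r1c2 = 6.
Cage b's pair has sum 3, so r2c1 = 1.
Cage j needs two cells with product 18, leaving r2c2 = 3.
Cage k's pair has quotient 3, so r2c3 = 6.
Cage k needs two cells with quotient 3, so r2c4 = 2.
6 is placed in column 3, so r3c3 = 3.
Row 3 already has 3, which forces r3c4 = 6.
Cage e needs sum 17, which forces r4c1 = 4.
Row 4 now contains 6; hence r4c4 = 3.
6 is placed in row 5, leaving r5c1 = 3.
Cage e has sum 17; hence r6c1 = 6.
Cage e needs sum 17, which forces r6c2 = 4.
Row 6 already has 3, which forces r6c4 = 5.
Filled in: 2 6 4 1 3 5 / 1 3 6 2 5 4 / 5 2 3 6 4 1 / 4 1 5 3 6 2 / 3 5 2 4 1 6 / 6 4 1 5 2 3.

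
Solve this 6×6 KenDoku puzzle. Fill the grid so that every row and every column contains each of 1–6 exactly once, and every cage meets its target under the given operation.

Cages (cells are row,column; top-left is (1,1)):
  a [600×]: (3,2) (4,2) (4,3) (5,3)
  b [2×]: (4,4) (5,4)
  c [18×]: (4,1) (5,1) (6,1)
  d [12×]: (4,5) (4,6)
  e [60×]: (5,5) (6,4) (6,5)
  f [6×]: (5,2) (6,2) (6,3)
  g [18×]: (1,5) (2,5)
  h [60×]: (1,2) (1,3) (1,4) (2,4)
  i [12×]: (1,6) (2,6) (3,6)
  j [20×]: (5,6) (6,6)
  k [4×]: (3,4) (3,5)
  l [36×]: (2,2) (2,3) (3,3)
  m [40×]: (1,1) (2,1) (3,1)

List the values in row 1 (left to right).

5 4 1 3 6 2

Column 5 needs a 1, and only (3,5) is open for it.
Row 3 already has 1, so (3,4) = 4.
Row 3 needs a 3, and only (3,3) is open for it.
Row 2 needs a 1, and only (2,6) is open for it.
In column 6, 3 can only go at (4,6), so (4,6) = 3.
Cage d's pair has product 12; hence (4,5) = 4.
The 4 cells of cage a must have product 600, leaving (3,2) = 5.
Cage a has product 600, leaving (4,2) = 6.
Cage a has product 600; hence (4,3) = 5.
Cage a has product 600; hence (5,3) = 4.
Row 5 now contains 4, which forces (5,6) = 5.
The 3 cells of cage e must have product 60; hence (6,4) = 6.
5 is placed in column 6; hence (6,6) = 4.
Cage h needs product 60; hence (1,2) = 4.
Cage h has product 60, leaving (1,3) = 1.
The 3 cells of cage l must have product 36, which forces (2,2) = 2.
Cage l needs product 36, which forces (2,3) = 6.
6 is placed in row 2; hence (2,5) = 3.
Row 3 already has 5, which forces (3,1) = 2.
Row 3 already has 2, which forces (3,6) = 6.
Row 4 now contains 6, leaving (4,1) = 1.
1 is placed in row 4, which forces (4,4) = 2.
Cage c has product 18, which forces (5,1) = 6.
Column 4 now contains 2, which forces (5,4) = 1.
Row 5 already has 5, so (5,5) = 2.
Cage c has product 18, leaving (6,1) = 3.
Row 6 already has 3, leaving (6,2) = 1.
1 is placed in column 3, so (6,3) = 2.
The 3 cells of cage e must have product 60, which forces (6,5) = 5.
Row 1 already has 4, leaving (1,1) = 5.
Cage h has product 60; hence (1,4) = 3.
Column 5 now contains 3, so (1,5) = 6.
6 is placed in column 6; hence (1,6) = 2.
The 3 cells of cage m must have product 40, leaving (2,1) = 4.
Row 2 already has 3, so (2,4) = 5.
Row 5 now contains 1, leaving (5,2) = 3.
The full grid is 5 4 1 3 6 2 / 4 2 6 5 3 1 / 2 5 3 4 1 6 / 1 6 5 2 4 3 / 6 3 4 1 2 5 / 3 1 2 6 5 4.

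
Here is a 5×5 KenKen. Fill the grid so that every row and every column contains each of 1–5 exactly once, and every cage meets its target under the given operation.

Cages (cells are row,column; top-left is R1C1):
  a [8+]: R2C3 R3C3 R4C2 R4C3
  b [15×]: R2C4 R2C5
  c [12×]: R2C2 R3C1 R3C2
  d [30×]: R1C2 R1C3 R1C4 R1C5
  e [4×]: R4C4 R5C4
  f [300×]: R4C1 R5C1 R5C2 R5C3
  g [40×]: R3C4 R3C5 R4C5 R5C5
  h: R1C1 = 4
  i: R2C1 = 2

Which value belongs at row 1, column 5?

Cage h is given; hence R1C1 = 4.
I is a freebie, so R2C1 = 2.
Cage f needs product 300; hence R4C1 = 5.
Column 1 now contains 4, so R5C1 = 3.
Column 1 now contains 3, so R3C1 = 1.
The only place for 1 in row 2 is R2C3.
In row 2, 4 can only go at R2C2, so R2C2 = 4.
Column 2 now contains 4, so R3C2 = 3.
Column 2 now contains 4, leaving R5C2 = 5.
The 4 cells of cage f must have product 300, leaving R5C3 = 4.
Row 5 now contains 4, which forces R5C4 = 1.
Row 5 already has 1; hence R5C5 = 2.
Column 3 now contains 4, leaving R3C3 = 2.
The 4 cells of cage a must have sum 8, so R4C2 = 2.
Cage a needs sum 8, which forces R4C3 = 3.
1 is placed in column 4, which forces R4C4 = 4.
Cage g needs product 40, leaving R4C5 = 1.
Column 2 now contains 2, which forces R1C2 = 1.
Column 3 already has 3, which forces R1C3 = 5.
The 4 cells of cage d must have product 30, leaving R1C4 = 2.
Cage d has product 30; hence R1C5 = 3.
Column 5 already has 3, leaving R2C5 = 5.
Column 4 now contains 4, so R3C4 = 5.
Cage g has product 40; hence R3C5 = 4.
5 is placed in row 2, so R2C4 = 3.
Filled in: 4 1 5 2 3 / 2 4 1 3 5 / 1 3 2 5 4 / 5 2 3 4 1 / 3 5 4 1 2.

3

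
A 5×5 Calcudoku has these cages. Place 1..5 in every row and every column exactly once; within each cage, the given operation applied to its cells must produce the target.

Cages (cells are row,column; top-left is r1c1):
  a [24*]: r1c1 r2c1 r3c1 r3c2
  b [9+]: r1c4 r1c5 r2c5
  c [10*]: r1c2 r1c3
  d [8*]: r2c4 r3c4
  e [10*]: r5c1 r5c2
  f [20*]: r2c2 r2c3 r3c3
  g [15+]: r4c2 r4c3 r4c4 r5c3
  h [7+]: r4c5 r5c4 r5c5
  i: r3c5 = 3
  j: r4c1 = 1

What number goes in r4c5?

2

Cage i is given; hence r3c5 = 3.
J is a freebie, which forces r4c1 = 1.
Cage a has product 24, leaving r3c2 = 1.
In row 1, 1 can only go at r1c5, so r1c5 = 1.
Cage h has sum 7, leaving r5c4 = 1.
The only place for 1 in row 2 is r2c3.
Row 2 needs a 3, and only r2c1 is open for it.
The only place for 3 in row 1 is r1c4.
Cage b needs sum 9, so r2c5 = 5.
Row 2 already has 5, so r2c2 = 4.
Row 2 already has 4; hence r2c4 = 2.
Cage f has product 20, so r3c3 = 5.
Column 4 already has 2, leaving r3c4 = 4.
Column 4 already has 4, leaving r4c4 = 5.
Cage a has product 24, so r1c1 = 4.
Cage c's pair has product 10; hence r1c2 = 5.
5 is placed in column 3, which forces r1c3 = 2.
Row 3 now contains 4, leaving r3c1 = 2.
Cage g has sum 15, leaving r4c2 = 3.
The 4 cells of cage g must have sum 15, which forces r4c3 = 4.
Row 4 already has 4, so r4c5 = 2.
Column 1 already has 2; hence r5c1 = 5.
Column 2 now contains 5, leaving r5c2 = 2.
The 4 cells of cage g must have sum 15, which forces r5c3 = 3.
Column 5 now contains 2, leaving r5c5 = 4.
The full grid is 4 5 2 3 1 / 3 4 1 2 5 / 2 1 5 4 3 / 1 3 4 5 2 / 5 2 3 1 4.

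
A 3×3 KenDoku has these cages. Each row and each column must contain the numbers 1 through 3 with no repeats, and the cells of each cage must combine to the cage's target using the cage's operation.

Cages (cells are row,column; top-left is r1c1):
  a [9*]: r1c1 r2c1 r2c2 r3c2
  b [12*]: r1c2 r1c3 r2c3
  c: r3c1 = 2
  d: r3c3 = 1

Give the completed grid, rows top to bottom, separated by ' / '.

Cage b has product 12; hence r1c2 = 2.
Cage b needs product 12, leaving r1c3 = 3.
Cage b has product 12, leaving r2c3 = 2.
C is a freebie, leaving r3c1 = 2.
Cage d is a single given cell; hence r3c3 = 1.
Row 1 already has 3, leaving r1c1 = 1.
The 4 cells of cage a must have product 9, so r2c1 = 3.
Cage a has product 9, which forces r2c2 = 1.
Row 3 now contains 1, so r3c2 = 3.

1 2 3 / 3 1 2 / 2 3 1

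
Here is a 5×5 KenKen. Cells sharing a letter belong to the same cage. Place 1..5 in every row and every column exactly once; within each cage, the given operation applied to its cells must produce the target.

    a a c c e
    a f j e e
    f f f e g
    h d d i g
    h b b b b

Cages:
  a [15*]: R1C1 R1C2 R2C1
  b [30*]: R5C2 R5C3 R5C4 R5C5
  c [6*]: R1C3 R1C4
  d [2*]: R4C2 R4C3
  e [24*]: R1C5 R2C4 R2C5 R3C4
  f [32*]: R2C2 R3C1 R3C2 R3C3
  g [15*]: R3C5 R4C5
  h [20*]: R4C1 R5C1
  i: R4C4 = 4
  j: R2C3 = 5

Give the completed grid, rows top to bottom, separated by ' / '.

The 4 cells of cage f must have product 32, leaving R2C2 = 4.
Cage j is a single given cell; hence R2C3 = 5.
Cage i is given; hence R4C4 = 4.
Cage e has product 24; hence R1C5 = 4.
Row 4 already has 4, leaving R4C1 = 5.
Row 4 now contains 5; hence R4C5 = 3.
Cage h needs two cells with product 20, leaving R5C1 = 4.
The 3 cells of cage a must have product 15, so R1C2 = 5.
The 4 cells of cage f must have product 32, leaving R3C3 = 4.
Column 5 already has 3, leaving R3C5 = 5.
The 4 cells of cage b must have product 30; hence R5C4 = 5.
In row 1, 1 can only go at R1C1, so R1C1 = 1.
1 is placed in column 1; hence R2C1 = 3.
1 is placed in column 1; hence R3C1 = 2.
Cage f has product 32, so R3C2 = 1.
Row 3 now contains 1; hence R3C4 = 3.
Column 2 already has 1, which forces R4C2 = 2.
Row 4 now contains 2, which forces R4C3 = 1.
Column 2 now contains 2, which forces R5C2 = 3.
Row 5 already has 3, which forces R5C3 = 2.
2 is placed in row 5; hence R5C5 = 1.
Column 3 already has 2; hence R1C3 = 3.
Column 4 now contains 3, which forces R1C4 = 2.
Cage e has product 24; hence R2C4 = 1.
Column 5 already has 1; hence R2C5 = 2.

1 5 3 2 4 / 3 4 5 1 2 / 2 1 4 3 5 / 5 2 1 4 3 / 4 3 2 5 1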